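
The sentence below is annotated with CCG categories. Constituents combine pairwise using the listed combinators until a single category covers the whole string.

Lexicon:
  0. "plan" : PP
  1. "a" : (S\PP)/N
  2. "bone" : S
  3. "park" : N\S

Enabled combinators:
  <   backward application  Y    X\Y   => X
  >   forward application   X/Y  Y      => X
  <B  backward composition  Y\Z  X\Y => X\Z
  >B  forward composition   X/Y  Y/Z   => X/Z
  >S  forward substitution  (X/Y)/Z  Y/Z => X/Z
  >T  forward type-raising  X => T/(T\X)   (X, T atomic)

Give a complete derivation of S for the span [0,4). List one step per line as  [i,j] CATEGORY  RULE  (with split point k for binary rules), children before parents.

[0,1] PP  lex  "plan"
[1,2] (S\PP)/N  lex  "a"
[2,3] S  lex  "bone"
[2,3] N/(N\S)  >T
[3,4] N\S  lex  "park"
[2,4] N  >  k=3
[1,4] S\PP  >  k=2
[0,4] S  <  k=1

[0,4] S   <
  [0,1] "plan" : PP
  [1,4] S\PP   >
    [1,2] "a" : (S\PP)/N
    [2,4] N   >
      [2,3] N/(N\S)   >T
        [2,3] "bone" : S
      [3,4] "park" : N\S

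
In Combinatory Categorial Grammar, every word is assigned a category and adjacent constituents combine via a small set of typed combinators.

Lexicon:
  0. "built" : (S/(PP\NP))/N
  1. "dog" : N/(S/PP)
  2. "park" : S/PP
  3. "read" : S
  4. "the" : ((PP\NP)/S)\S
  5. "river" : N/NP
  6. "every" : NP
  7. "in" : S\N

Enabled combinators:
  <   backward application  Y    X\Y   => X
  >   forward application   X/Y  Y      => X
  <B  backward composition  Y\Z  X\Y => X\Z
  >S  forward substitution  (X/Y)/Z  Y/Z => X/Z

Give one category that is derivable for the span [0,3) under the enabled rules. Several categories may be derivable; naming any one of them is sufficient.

[0,8] S   >
  [0,3] S/(PP\NP)   >
    [0,1] "built" : (S/(PP\NP))/N
    [1,3] N   >
      [1,2] "dog" : N/(S/PP)
      [2,3] "park" : S/PP
  [3,8] PP\NP   >
    [3,5] (PP\NP)/S   <
      [3,4] "read" : S
      [4,5] "the" : ((PP\NP)/S)\S
    [5,8] S   <
      [5,7] N   >
        [5,6] "river" : N/NP
        [6,7] "every" : NP
      [7,8] "in" : S\N

S/(PP\NP)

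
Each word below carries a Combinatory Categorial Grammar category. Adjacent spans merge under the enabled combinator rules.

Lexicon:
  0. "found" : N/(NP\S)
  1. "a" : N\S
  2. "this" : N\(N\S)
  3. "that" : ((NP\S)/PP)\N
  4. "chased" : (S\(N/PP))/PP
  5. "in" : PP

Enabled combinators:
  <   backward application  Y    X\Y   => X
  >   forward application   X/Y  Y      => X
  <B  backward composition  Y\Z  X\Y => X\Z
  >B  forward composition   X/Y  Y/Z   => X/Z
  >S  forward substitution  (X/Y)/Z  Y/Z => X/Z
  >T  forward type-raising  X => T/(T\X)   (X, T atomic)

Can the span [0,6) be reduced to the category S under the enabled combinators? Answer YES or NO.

YES

[0,6] S   <
  [0,4] N/PP   >B
    [0,1] "found" : N/(NP\S)
    [1,4] (NP\S)/PP   <
      [1,3] N   <
        [1,2] "a" : N\S
        [2,3] "this" : N\(N\S)
      [3,4] "that" : ((NP\S)/PP)\N
  [4,6] S\(N/PP)   >
    [4,5] "chased" : (S\(N/PP))/PP
    [5,6] "in" : PP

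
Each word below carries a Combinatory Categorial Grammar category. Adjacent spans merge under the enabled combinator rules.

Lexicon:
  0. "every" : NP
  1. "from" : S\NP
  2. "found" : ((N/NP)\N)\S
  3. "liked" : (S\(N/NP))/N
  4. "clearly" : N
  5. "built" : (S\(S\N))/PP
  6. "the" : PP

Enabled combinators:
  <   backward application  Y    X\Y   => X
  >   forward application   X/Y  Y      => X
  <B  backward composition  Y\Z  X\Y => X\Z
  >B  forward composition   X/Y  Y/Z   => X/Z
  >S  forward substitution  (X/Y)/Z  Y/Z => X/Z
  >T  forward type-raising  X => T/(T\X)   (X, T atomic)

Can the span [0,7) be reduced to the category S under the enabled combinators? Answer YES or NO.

YES

[0,7] S   <
  [0,5] S\N   <B
    [0,3] (N/NP)\N   <
      [0,2] S   <
        [0,1] "every" : NP
        [1,2] "from" : S\NP
      [2,3] "found" : ((N/NP)\N)\S
    [3,5] S\(N/NP)   >
      [3,4] "liked" : (S\(N/NP))/N
      [4,5] "clearly" : N
  [5,7] S\(S\N)   >
    [5,6] "built" : (S\(S\N))/PP
    [6,7] "the" : PP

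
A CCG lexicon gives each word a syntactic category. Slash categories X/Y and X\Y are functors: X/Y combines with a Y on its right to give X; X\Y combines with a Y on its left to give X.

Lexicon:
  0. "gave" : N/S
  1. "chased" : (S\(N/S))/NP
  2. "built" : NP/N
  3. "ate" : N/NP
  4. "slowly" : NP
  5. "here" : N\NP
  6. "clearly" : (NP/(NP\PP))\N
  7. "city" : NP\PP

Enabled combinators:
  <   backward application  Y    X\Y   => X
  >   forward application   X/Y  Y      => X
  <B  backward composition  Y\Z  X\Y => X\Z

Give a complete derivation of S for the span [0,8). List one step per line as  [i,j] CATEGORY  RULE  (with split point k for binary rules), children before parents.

[0,8] S   <
  [0,1] "gave" : N/S
  [1,8] S\(N/S)   >
    [1,2] "chased" : (S\(N/S))/NP
    [2,8] NP   >
      [2,7] NP/(NP\PP)   <
        [2,6] N   <
          [2,5] NP   >
            [2,3] "built" : NP/N
            [3,5] N   >
              [3,4] "ate" : N/NP
              [4,5] "slowly" : NP
          [5,6] "here" : N\NP
        [6,7] "clearly" : (NP/(NP\PP))\N
      [7,8] "city" : NP\PP

[0,1] N/S  lex  "gave"
[1,2] (S\(N/S))/NP  lex  "chased"
[2,3] NP/N  lex  "built"
[3,4] N/NP  lex  "ate"
[4,5] NP  lex  "slowly"
[3,5] N  >  k=4
[2,5] NP  >  k=3
[5,6] N\NP  lex  "here"
[2,6] N  <  k=5
[6,7] (NP/(NP\PP))\N  lex  "clearly"
[2,7] NP/(NP\PP)  <  k=6
[7,8] NP\PP  lex  "city"
[2,8] NP  >  k=7
[1,8] S\(N/S)  >  k=2
[0,8] S  <  k=1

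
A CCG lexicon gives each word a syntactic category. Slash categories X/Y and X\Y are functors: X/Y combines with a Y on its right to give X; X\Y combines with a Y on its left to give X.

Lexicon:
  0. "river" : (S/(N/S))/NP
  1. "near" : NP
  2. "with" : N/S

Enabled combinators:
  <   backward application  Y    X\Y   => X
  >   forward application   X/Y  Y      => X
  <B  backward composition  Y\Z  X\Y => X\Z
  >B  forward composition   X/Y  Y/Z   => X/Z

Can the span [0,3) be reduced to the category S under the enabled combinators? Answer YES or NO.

YES

[0,3] S   >
  [0,2] S/(N/S)   >
    [0,1] "river" : (S/(N/S))/NP
    [1,2] "near" : NP
  [2,3] "with" : N/S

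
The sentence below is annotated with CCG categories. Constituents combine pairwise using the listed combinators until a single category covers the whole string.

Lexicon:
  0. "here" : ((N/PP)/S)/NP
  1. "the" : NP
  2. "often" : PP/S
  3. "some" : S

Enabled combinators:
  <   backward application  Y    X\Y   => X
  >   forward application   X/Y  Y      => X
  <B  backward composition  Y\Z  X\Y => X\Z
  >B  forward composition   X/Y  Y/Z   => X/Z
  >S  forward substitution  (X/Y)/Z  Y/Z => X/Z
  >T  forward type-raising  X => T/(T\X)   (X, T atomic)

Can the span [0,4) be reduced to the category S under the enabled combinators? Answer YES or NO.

NO

((N/PP)/S)/NP NP PP/S S
CKY chart[0,4] = {(N/PP)/(S\PP), N, N/(N\N), N/(S\S), NP/(NP\N), PP/(PP\N), S/(S\N)}; S ∉ chart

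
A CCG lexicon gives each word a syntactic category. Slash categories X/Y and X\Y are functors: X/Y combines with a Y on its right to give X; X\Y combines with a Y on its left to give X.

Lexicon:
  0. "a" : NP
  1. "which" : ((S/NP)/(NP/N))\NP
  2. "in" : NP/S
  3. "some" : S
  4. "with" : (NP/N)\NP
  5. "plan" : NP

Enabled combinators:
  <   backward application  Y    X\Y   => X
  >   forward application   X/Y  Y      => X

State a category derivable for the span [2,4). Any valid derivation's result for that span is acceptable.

NP

[0,6] S   >
  [0,5] S/NP   >
    [0,2] (S/NP)/(NP/N)   <
      [0,1] "a" : NP
      [1,2] "which" : ((S/NP)/(NP/N))\NP
    [2,5] NP/N   <
      [2,4] NP   >
        [2,3] "in" : NP/S
        [3,4] "some" : S
      [4,5] "with" : (NP/N)\NP
  [5,6] "plan" : NP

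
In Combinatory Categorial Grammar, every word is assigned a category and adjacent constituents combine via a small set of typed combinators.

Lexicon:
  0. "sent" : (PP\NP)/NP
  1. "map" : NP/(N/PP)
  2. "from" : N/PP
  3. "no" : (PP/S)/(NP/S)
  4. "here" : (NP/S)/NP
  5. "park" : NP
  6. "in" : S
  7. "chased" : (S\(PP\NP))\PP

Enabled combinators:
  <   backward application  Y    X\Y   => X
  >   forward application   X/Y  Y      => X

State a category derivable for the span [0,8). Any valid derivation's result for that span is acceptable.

[0,8] S   <
  [0,3] PP\NP   >
    [0,1] "sent" : (PP\NP)/NP
    [1,3] NP   >
      [1,2] "map" : NP/(N/PP)
      [2,3] "from" : N/PP
  [3,8] S\(PP\NP)   <
    [3,7] PP   >
      [3,6] PP/S   >
        [3,4] "no" : (PP/S)/(NP/S)
        [4,6] NP/S   >
          [4,5] "here" : (NP/S)/NP
          [5,6] "park" : NP
      [6,7] "in" : S
    [7,8] "chased" : (S\(PP\NP))\PP

S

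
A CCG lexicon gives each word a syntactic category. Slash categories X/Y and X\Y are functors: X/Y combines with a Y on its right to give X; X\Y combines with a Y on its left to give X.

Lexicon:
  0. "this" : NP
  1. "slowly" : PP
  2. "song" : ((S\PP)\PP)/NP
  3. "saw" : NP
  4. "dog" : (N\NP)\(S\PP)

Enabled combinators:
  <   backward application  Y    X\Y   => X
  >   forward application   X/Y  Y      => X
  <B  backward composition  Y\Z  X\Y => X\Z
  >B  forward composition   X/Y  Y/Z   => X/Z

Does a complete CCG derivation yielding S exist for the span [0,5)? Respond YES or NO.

NP PP ((S\PP)\PP)/NP NP (N\NP)\(S\PP)
CKY chart[0,5] = {N}; S ∉ chart

NO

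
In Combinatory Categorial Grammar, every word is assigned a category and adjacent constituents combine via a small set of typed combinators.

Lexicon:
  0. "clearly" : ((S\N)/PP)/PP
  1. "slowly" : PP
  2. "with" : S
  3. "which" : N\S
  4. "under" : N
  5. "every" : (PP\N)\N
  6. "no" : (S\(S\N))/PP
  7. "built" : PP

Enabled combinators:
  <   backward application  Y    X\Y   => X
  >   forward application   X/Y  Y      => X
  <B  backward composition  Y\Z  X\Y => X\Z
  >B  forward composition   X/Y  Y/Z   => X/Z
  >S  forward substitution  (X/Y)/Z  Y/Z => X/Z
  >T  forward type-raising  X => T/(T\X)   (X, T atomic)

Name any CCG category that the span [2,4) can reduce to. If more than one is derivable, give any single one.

[0,8] S   <
  [0,6] S\N   >
    [0,2] (S\N)/PP   >
      [0,1] "clearly" : ((S\N)/PP)/PP
      [1,2] "slowly" : PP
    [2,6] PP   <
      [2,4] N   <
        [2,3] "with" : S
        [3,4] "which" : N\S
      [4,6] PP\N   <
        [4,5] "under" : N
        [5,6] "every" : (PP\N)\N
  [6,8] S\(S\N)   >
    [6,7] "no" : (S\(S\N))/PP
    [7,8] "built" : PP

N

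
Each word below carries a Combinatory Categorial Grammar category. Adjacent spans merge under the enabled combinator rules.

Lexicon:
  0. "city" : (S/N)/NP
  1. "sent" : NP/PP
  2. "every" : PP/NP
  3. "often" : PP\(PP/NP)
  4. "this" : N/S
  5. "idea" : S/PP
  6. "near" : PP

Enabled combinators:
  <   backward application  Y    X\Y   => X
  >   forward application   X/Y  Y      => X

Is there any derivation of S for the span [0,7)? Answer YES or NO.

[0,7] S   >
  [0,4] S/N   >
    [0,1] "city" : (S/N)/NP
    [1,4] NP   >
      [1,2] "sent" : NP/PP
      [2,4] PP   <
        [2,3] "every" : PP/NP
        [3,4] "often" : PP\(PP/NP)
  [4,7] N   >
    [4,5] "this" : N/S
    [5,7] S   >
      [5,6] "idea" : S/PP
      [6,7] "near" : PP

YES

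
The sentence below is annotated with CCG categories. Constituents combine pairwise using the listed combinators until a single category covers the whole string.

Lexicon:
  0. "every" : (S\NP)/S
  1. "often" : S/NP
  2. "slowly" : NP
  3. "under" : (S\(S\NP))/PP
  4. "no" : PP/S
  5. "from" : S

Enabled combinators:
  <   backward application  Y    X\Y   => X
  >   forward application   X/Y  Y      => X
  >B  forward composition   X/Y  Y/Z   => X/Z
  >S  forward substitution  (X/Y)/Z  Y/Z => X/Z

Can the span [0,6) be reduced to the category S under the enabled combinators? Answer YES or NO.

YES

[0,6] S   <
  [0,3] S\NP   >
    [0,1] "every" : (S\NP)/S
    [1,3] S   >
      [1,2] "often" : S/NP
      [2,3] "slowly" : NP
  [3,6] S\(S\NP)   >
    [3,4] "under" : (S\(S\NP))/PP
    [4,6] PP   >
      [4,5] "no" : PP/S
      [5,6] "from" : S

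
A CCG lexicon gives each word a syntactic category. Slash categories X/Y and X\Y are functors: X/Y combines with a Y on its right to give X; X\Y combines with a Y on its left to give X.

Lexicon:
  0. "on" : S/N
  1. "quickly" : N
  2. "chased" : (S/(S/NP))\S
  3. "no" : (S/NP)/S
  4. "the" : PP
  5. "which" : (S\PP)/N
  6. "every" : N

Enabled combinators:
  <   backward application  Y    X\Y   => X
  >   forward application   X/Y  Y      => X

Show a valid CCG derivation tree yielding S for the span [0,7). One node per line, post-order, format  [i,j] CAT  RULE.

[0,7] S   >
  [0,3] S/(S/NP)   <
    [0,2] S   >
      [0,1] "on" : S/N
      [1,2] "quickly" : N
    [2,3] "chased" : (S/(S/NP))\S
  [3,7] S/NP   >
    [3,4] "no" : (S/NP)/S
    [4,7] S   <
      [4,5] "the" : PP
      [5,7] S\PP   >
        [5,6] "which" : (S\PP)/N
        [6,7] "every" : N

[0,1] S/N  lex  "on"
[1,2] N  lex  "quickly"
[0,2] S  >  k=1
[2,3] (S/(S/NP))\S  lex  "chased"
[0,3] S/(S/NP)  <  k=2
[3,4] (S/NP)/S  lex  "no"
[4,5] PP  lex  "the"
[5,6] (S\PP)/N  lex  "which"
[6,7] N  lex  "every"
[5,7] S\PP  >  k=6
[4,7] S  <  k=5
[3,7] S/NP  >  k=4
[0,7] S  >  k=3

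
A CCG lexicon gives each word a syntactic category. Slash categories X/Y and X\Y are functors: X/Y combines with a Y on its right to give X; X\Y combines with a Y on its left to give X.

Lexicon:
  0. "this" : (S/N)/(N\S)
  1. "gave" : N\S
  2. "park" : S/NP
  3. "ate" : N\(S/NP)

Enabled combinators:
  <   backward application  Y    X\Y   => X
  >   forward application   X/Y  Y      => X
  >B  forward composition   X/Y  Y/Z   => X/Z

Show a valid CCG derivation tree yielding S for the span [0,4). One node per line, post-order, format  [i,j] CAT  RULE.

[0,1] (S/N)/(N\S)  lex  "this"
[1,2] N\S  lex  "gave"
[0,2] S/N  >  k=1
[2,3] S/NP  lex  "park"
[3,4] N\(S/NP)  lex  "ate"
[2,4] N  <  k=3
[0,4] S  >  k=2

[0,4] S   >
  [0,2] S/N   >
    [0,1] "this" : (S/N)/(N\S)
    [1,2] "gave" : N\S
  [2,4] N   <
    [2,3] "park" : S/NP
    [3,4] "ate" : N\(S/NP)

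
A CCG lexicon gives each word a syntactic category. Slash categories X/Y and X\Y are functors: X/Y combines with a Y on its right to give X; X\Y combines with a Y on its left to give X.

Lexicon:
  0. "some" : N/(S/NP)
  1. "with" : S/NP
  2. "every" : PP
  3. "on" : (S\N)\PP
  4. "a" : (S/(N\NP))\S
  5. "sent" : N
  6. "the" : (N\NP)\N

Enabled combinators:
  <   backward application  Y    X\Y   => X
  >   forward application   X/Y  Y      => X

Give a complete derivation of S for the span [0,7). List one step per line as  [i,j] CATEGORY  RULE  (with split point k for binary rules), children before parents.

[0,1] N/(S/NP)  lex  "some"
[1,2] S/NP  lex  "with"
[0,2] N  >  k=1
[2,3] PP  lex  "every"
[3,4] (S\N)\PP  lex  "on"
[2,4] S\N  <  k=3
[0,4] S  <  k=2
[4,5] (S/(N\NP))\S  lex  "a"
[0,5] S/(N\NP)  <  k=4
[5,6] N  lex  "sent"
[6,7] (N\NP)\N  lex  "the"
[5,7] N\NP  <  k=6
[0,7] S  >  k=5

[0,7] S   >
  [0,5] S/(N\NP)   <
    [0,4] S   <
      [0,2] N   >
        [0,1] "some" : N/(S/NP)
        [1,2] "with" : S/NP
      [2,4] S\N   <
        [2,3] "every" : PP
        [3,4] "on" : (S\N)\PP
    [4,5] "a" : (S/(N\NP))\S
  [5,7] N\NP   <
    [5,6] "sent" : N
    [6,7] "the" : (N\NP)\N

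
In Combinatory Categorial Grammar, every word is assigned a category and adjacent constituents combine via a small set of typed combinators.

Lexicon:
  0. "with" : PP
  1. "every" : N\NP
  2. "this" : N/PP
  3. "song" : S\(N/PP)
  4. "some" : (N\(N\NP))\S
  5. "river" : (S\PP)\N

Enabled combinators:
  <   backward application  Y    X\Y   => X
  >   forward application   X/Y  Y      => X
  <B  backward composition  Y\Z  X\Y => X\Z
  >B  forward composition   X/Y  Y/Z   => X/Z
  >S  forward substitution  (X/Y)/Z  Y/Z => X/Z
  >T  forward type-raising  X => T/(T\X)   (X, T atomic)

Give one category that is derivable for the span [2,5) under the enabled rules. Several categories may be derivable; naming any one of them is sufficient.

N\(N\NP)

[0,6] S   <
  [0,1] "with" : PP
  [1,6] S\PP   <
    [1,5] N   <
      [1,2] "every" : N\NP
      [2,5] N\(N\NP)   <
        [2,4] S   <
          [2,3] "this" : N/PP
          [3,4] "song" : S\(N/PP)
        [4,5] "some" : (N\(N\NP))\S
    [5,6] "river" : (S\PP)\N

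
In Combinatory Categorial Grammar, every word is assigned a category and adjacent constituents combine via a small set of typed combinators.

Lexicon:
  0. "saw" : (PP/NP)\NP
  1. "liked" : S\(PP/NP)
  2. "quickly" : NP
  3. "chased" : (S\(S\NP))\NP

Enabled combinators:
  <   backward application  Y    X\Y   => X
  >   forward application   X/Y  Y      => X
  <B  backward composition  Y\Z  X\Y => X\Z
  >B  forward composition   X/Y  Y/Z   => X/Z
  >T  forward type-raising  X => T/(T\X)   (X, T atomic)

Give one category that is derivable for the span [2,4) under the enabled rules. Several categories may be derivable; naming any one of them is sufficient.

[0,4] S   <
  [0,2] S\NP   <B
    [0,1] "saw" : (PP/NP)\NP
    [1,2] "liked" : S\(PP/NP)
  [2,4] S\(S\NP)   <
    [2,3] "quickly" : NP
    [3,4] "chased" : (S\(S\NP))\NP

S\(S\NP)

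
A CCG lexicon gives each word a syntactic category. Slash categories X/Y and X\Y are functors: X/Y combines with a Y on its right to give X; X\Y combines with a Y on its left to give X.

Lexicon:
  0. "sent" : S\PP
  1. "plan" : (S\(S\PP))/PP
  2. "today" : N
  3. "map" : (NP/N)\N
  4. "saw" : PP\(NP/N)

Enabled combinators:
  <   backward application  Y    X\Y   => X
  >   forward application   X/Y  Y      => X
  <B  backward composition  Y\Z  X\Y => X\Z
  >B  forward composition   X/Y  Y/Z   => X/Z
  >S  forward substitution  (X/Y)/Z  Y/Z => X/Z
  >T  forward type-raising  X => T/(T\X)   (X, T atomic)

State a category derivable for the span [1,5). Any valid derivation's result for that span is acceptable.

S\(S\PP)

[0,5] S   <
  [0,1] "sent" : S\PP
  [1,5] S\(S\PP)   >
    [1,2] "plan" : (S\(S\PP))/PP
    [2,5] PP   >
      [2,3] PP/(PP\N)   >T
        [2,3] "today" : N
      [3,5] PP\N   <B
        [3,4] "map" : (NP/N)\N
        [4,5] "saw" : PP\(NP/N)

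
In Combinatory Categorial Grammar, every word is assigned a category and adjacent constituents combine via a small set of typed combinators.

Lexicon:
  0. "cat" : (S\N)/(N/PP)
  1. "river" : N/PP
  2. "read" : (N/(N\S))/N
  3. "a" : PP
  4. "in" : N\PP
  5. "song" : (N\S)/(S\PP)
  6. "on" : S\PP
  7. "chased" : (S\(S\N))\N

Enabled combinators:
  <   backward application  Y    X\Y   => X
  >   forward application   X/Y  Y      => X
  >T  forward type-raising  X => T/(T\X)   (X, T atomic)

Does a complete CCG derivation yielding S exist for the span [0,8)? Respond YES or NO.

[0,8] S   <
  [0,2] S\N   >
    [0,1] "cat" : (S\N)/(N/PP)
    [1,2] "river" : N/PP
  [2,8] S\(S\N)   <
    [2,7] N   >
      [2,5] N/(N\S)   >
        [2,3] "read" : (N/(N\S))/N
        [3,5] N   <
          [3,4] "a" : PP
          [4,5] "in" : N\PP
      [5,7] N\S   >
        [5,6] "song" : (N\S)/(S\PP)
        [6,7] "on" : S\PP
    [7,8] "chased" : (S\(S\N))\N

YES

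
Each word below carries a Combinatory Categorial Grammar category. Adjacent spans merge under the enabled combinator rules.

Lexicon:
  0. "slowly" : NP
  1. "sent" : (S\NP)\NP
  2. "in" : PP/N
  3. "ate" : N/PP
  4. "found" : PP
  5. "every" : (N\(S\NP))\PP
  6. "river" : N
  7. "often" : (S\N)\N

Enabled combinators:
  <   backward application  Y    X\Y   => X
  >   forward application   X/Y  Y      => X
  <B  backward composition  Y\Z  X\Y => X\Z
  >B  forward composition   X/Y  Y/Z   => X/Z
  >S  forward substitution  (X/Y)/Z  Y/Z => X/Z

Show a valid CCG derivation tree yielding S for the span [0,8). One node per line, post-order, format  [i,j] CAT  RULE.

[0,8] S   <
  [0,6] N   <
    [0,2] S\NP   <
      [0,1] "slowly" : NP
      [1,2] "sent" : (S\NP)\NP
    [2,6] N\(S\NP)   <
      [2,5] PP   >
        [2,3] "in" : PP/N
        [3,5] N   >
          [3,4] "ate" : N/PP
          [4,5] "found" : PP
      [5,6] "every" : (N\(S\NP))\PP
  [6,8] S\N   <
    [6,7] "river" : N
    [7,8] "often" : (S\N)\N

[0,1] NP  lex  "slowly"
[1,2] (S\NP)\NP  lex  "sent"
[0,2] S\NP  <  k=1
[2,3] PP/N  lex  "in"
[3,4] N/PP  lex  "ate"
[4,5] PP  lex  "found"
[3,5] N  >  k=4
[2,5] PP  >  k=3
[5,6] (N\(S\NP))\PP  lex  "every"
[2,6] N\(S\NP)  <  k=5
[0,6] N  <  k=2
[6,7] N  lex  "river"
[7,8] (S\N)\N  lex  "often"
[6,8] S\N  <  k=7
[0,8] S  <  k=6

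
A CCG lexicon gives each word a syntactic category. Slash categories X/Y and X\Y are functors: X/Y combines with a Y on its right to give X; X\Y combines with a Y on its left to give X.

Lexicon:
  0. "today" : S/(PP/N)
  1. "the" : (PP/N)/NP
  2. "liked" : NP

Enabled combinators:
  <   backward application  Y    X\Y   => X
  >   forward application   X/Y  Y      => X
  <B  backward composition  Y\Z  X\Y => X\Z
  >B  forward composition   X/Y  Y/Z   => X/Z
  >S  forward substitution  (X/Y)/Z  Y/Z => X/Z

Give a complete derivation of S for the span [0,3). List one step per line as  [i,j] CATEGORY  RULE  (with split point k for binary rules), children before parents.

[0,3] S   >
  [0,1] "today" : S/(PP/N)
  [1,3] PP/N   >
    [1,2] "the" : (PP/N)/NP
    [2,3] "liked" : NP

[0,1] S/(PP/N)  lex  "today"
[1,2] (PP/N)/NP  lex  "the"
[2,3] NP  lex  "liked"
[1,3] PP/N  >  k=2
[0,3] S  >  k=1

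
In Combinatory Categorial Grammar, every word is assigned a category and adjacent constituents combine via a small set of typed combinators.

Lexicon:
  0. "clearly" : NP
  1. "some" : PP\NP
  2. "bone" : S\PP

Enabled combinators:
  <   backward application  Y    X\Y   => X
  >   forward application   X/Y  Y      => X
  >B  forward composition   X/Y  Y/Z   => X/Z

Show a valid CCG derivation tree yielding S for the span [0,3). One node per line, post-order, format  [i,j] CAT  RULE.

[0,3] S   <
  [0,2] PP   <
    [0,1] "clearly" : NP
    [1,2] "some" : PP\NP
  [2,3] "bone" : S\PP

[0,1] NP  lex  "clearly"
[1,2] PP\NP  lex  "some"
[0,2] PP  <  k=1
[2,3] S\PP  lex  "bone"
[0,3] S  <  k=2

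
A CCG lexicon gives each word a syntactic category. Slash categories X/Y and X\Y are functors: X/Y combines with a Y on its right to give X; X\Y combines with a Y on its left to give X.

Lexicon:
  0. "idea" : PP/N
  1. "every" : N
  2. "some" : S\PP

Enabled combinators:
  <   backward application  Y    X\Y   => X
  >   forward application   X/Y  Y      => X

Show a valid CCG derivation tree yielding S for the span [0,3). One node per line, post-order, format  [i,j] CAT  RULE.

[0,3] S   <
  [0,2] PP   >
    [0,1] "idea" : PP/N
    [1,2] "every" : N
  [2,3] "some" : S\PP

[0,1] PP/N  lex  "idea"
[1,2] N  lex  "every"
[0,2] PP  >  k=1
[2,3] S\PP  lex  "some"
[0,3] S  <  k=2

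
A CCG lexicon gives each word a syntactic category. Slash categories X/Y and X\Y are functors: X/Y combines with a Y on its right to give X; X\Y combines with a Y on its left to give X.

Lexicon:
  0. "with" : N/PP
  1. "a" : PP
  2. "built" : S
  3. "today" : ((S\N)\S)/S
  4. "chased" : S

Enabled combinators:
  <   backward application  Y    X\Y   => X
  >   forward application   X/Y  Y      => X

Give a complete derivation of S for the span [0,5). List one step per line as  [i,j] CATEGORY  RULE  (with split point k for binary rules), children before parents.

[0,1] N/PP  lex  "with"
[1,2] PP  lex  "a"
[0,2] N  >  k=1
[2,3] S  lex  "built"
[3,4] ((S\N)\S)/S  lex  "today"
[4,5] S  lex  "chased"
[3,5] (S\N)\S  >  k=4
[2,5] S\N  <  k=3
[0,5] S  <  k=2

[0,5] S   <
  [0,2] N   >
    [0,1] "with" : N/PP
    [1,2] "a" : PP
  [2,5] S\N   <
    [2,3] "built" : S
    [3,5] (S\N)\S   >
      [3,4] "today" : ((S\N)\S)/S
      [4,5] "chased" : S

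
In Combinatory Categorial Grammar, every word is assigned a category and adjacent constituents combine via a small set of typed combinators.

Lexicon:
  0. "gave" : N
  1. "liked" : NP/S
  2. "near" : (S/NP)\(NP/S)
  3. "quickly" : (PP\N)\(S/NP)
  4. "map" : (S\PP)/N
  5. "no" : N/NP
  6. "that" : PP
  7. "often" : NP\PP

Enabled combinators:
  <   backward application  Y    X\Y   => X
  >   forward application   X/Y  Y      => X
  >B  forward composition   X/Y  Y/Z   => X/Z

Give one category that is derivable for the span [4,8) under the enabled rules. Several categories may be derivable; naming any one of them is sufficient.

S\PP

[0,8] S   <
  [0,4] PP   <
    [0,1] "gave" : N
    [1,4] PP\N   <
      [1,3] S/NP   <
        [1,2] "liked" : NP/S
        [2,3] "near" : (S/NP)\(NP/S)
      [3,4] "quickly" : (PP\N)\(S/NP)
  [4,8] S\PP   >
    [4,5] "map" : (S\PP)/N
    [5,8] N   >
      [5,6] "no" : N/NP
      [6,8] NP   <
        [6,7] "that" : PP
        [7,8] "often" : NP\PP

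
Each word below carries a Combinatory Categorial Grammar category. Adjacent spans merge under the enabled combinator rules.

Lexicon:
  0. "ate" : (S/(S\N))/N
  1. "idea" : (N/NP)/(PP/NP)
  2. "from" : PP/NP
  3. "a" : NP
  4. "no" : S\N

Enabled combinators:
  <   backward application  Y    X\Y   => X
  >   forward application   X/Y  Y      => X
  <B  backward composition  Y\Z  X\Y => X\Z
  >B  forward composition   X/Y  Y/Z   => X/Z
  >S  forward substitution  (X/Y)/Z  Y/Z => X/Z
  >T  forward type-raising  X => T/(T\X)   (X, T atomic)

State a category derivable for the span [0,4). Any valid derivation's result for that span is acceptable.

[0,5] S   >
  [0,4] S/(S\N)   >
    [0,1] "ate" : (S/(S\N))/N
    [1,4] N   >
      [1,3] N/NP   >
        [1,2] "idea" : (N/NP)/(PP/NP)
        [2,3] "from" : PP/NP
      [3,4] "a" : NP
  [4,5] "no" : S\N

S/(S\N)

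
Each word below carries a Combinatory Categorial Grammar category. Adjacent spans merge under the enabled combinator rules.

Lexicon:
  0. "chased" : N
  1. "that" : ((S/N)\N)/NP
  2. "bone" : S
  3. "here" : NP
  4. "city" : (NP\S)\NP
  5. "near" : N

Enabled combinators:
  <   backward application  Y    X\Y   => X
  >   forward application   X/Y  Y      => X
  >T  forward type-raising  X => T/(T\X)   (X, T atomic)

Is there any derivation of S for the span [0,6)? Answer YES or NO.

[0,6] S   >
  [0,5] S/N   <
    [0,1] "chased" : N
    [1,5] (S/N)\N   >
      [1,2] "that" : ((S/N)\N)/NP
      [2,5] NP   <
        [2,3] "bone" : S
        [3,5] NP\S   <
          [3,4] "here" : NP
          [4,5] "city" : (NP\S)\NP
  [5,6] "near" : N

YES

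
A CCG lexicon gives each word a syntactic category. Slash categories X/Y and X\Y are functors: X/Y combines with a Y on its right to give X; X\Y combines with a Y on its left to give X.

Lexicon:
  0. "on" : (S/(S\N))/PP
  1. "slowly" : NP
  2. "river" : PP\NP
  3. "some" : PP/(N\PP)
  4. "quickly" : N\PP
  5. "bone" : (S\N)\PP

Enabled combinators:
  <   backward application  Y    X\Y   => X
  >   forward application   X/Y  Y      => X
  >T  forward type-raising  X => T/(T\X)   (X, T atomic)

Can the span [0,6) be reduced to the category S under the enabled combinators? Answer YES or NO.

YES

[0,6] S   >
  [0,3] S/(S\N)   >
    [0,1] "on" : (S/(S\N))/PP
    [1,3] PP   <
      [1,2] "slowly" : NP
      [2,3] "river" : PP\NP
  [3,6] S\N   <
    [3,5] PP   >
      [3,4] "some" : PP/(N\PP)
      [4,5] "quickly" : N\PP
    [5,6] "bone" : (S\N)\PP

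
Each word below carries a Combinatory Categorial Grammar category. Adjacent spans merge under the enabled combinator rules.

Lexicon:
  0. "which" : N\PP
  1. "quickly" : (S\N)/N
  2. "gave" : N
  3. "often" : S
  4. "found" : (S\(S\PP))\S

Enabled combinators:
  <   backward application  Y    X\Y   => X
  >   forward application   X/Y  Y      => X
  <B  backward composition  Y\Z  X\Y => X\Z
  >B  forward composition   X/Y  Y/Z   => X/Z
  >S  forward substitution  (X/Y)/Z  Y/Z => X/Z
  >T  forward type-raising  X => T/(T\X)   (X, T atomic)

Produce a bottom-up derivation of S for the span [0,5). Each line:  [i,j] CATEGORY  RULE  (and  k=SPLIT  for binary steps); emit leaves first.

[0,1] N\PP  lex  "which"
[1,2] (S\N)/N  lex  "quickly"
[2,3] N  lex  "gave"
[1,3] S\N  >  k=2
[0,3] S\PP  <B  k=1
[3,4] S  lex  "often"
[4,5] (S\(S\PP))\S  lex  "found"
[3,5] S\(S\PP)  <  k=4
[0,5] S  <  k=3

[0,5] S   <
  [0,3] S\PP   <B
    [0,1] "which" : N\PP
    [1,3] S\N   >
      [1,2] "quickly" : (S\N)/N
      [2,3] "gave" : N
  [3,5] S\(S\PP)   <
    [3,4] "often" : S
    [4,5] "found" : (S\(S\PP))\S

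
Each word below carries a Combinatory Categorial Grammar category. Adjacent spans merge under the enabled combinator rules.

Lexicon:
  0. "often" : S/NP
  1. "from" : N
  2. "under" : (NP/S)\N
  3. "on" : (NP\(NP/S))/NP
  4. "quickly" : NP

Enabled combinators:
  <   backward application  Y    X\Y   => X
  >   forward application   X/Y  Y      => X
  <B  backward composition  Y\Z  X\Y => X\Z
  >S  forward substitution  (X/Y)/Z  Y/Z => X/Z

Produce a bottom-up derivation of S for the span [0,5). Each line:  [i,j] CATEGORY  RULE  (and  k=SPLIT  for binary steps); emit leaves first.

[0,1] S/NP  lex  "often"
[1,2] N  lex  "from"
[2,3] (NP/S)\N  lex  "under"
[3,4] (NP\(NP/S))/NP  lex  "on"
[4,5] NP  lex  "quickly"
[3,5] NP\(NP/S)  >  k=4
[2,5] NP\N  <B  k=3
[1,5] NP  <  k=2
[0,5] S  >  k=1

[0,5] S   >
  [0,1] "often" : S/NP
  [1,5] NP   <
    [1,2] "from" : N
    [2,5] NP\N   <B
      [2,3] "under" : (NP/S)\N
      [3,5] NP\(NP/S)   >
        [3,4] "on" : (NP\(NP/S))/NP
        [4,5] "quickly" : NP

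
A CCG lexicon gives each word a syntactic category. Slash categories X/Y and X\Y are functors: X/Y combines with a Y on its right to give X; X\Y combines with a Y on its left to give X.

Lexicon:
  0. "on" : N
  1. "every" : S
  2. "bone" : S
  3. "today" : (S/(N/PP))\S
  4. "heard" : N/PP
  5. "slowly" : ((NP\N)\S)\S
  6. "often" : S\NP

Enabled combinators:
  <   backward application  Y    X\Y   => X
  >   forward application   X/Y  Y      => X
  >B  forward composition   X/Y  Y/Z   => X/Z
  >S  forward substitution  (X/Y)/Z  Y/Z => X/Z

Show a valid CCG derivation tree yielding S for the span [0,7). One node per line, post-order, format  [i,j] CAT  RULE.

[0,1] N  lex  "on"
[1,2] S  lex  "every"
[2,3] S  lex  "bone"
[3,4] (S/(N/PP))\S  lex  "today"
[2,4] S/(N/PP)  <  k=3
[4,5] N/PP  lex  "heard"
[2,5] S  >  k=4
[5,6] ((NP\N)\S)\S  lex  "slowly"
[2,6] (NP\N)\S  <  k=5
[1,6] NP\N  <  k=2
[0,6] NP  <  k=1
[6,7] S\NP  lex  "often"
[0,7] S  <  k=6

[0,7] S   <
  [0,6] NP   <
    [0,1] "on" : N
    [1,6] NP\N   <
      [1,2] "every" : S
      [2,6] (NP\N)\S   <
        [2,5] S   >
          [2,4] S/(N/PP)   <
            [2,3] "bone" : S
            [3,4] "today" : (S/(N/PP))\S
          [4,5] "heard" : N/PP
        [5,6] "slowly" : ((NP\N)\S)\S
  [6,7] "often" : S\NP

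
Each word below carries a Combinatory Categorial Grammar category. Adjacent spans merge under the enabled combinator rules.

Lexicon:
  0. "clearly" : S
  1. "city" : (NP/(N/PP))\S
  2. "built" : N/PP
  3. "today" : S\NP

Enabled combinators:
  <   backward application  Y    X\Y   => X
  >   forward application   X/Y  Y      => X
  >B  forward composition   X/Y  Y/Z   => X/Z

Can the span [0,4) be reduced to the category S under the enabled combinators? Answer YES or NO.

[0,4] S   <
  [0,3] NP   >
    [0,2] NP/(N/PP)   <
      [0,1] "clearly" : S
      [1,2] "city" : (NP/(N/PP))\S
    [2,3] "built" : N/PP
  [3,4] "today" : S\NP

YES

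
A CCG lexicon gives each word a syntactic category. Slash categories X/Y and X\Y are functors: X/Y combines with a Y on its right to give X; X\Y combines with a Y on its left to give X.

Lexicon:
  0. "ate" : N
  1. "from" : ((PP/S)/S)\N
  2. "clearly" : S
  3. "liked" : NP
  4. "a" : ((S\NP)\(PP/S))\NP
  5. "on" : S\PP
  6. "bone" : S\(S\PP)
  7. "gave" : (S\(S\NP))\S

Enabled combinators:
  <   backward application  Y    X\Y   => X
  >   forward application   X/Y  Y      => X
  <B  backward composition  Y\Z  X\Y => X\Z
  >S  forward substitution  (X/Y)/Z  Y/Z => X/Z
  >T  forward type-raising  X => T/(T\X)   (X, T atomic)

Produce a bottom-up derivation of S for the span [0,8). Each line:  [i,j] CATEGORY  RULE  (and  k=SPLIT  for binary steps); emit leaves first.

[0,8] S   <
  [0,5] S\NP   <
    [0,3] PP/S   >
      [0,2] (PP/S)/S   <
        [0,1] "ate" : N
        [1,2] "from" : ((PP/S)/S)\N
      [2,3] "clearly" : S
    [3,5] (S\NP)\(PP/S)   <
      [3,4] "liked" : NP
      [4,5] "a" : ((S\NP)\(PP/S))\NP
  [5,8] S\(S\NP)   <
    [5,7] S   <
      [5,6] "on" : S\PP
      [6,7] "bone" : S\(S\PP)
    [7,8] "gave" : (S\(S\NP))\S

[0,1] N  lex  "ate"
[1,2] ((PP/S)/S)\N  lex  "from"
[0,2] (PP/S)/S  <  k=1
[2,3] S  lex  "clearly"
[0,3] PP/S  >  k=2
[3,4] NP  lex  "liked"
[4,5] ((S\NP)\(PP/S))\NP  lex  "a"
[3,5] (S\NP)\(PP/S)  <  k=4
[0,5] S\NP  <  k=3
[5,6] S\PP  lex  "on"
[6,7] S\(S\PP)  lex  "bone"
[5,7] S  <  k=6
[7,8] (S\(S\NP))\S  lex  "gave"
[5,8] S\(S\NP)  <  k=7
[0,8] S  <  k=5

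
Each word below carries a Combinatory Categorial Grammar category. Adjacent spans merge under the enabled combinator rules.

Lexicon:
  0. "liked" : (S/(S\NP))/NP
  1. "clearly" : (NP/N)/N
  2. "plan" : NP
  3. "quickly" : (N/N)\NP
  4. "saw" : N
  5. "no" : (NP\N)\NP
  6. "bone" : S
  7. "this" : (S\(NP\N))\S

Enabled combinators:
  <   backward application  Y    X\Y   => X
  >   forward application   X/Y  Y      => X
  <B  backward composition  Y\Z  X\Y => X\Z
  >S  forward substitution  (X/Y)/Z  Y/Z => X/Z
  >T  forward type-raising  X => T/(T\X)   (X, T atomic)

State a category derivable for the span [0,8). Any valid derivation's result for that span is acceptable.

S

[0,8] S   >
  [0,5] S/(S\NP)   >
    [0,1] "liked" : (S/(S\NP))/NP
    [1,5] NP   >
      [1,4] NP/N   >S
        [1,2] "clearly" : (NP/N)/N
        [2,4] N/N   <
          [2,3] "plan" : NP
          [3,4] "quickly" : (N/N)\NP
      [4,5] "saw" : N
  [5,8] S\NP   <B
    [5,6] "no" : (NP\N)\NP
    [6,8] S\(NP\N)   <
      [6,7] "bone" : S
      [7,8] "this" : (S\(NP\N))\S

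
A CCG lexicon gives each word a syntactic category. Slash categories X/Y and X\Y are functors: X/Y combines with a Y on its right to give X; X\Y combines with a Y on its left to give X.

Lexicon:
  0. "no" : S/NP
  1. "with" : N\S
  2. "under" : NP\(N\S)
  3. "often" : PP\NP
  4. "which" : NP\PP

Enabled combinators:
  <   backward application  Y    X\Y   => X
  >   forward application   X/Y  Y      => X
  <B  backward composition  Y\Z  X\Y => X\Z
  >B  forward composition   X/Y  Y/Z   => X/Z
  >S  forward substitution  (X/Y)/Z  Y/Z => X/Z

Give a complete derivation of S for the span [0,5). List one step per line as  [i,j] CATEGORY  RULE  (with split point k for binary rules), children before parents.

[0,1] S/NP  lex  "no"
[1,2] N\S  lex  "with"
[2,3] NP\(N\S)  lex  "under"
[1,3] NP  <  k=2
[3,4] PP\NP  lex  "often"
[1,4] PP  <  k=3
[4,5] NP\PP  lex  "which"
[1,5] NP  <  k=4
[0,5] S  >  k=1

[0,5] S   >
  [0,1] "no" : S/NP
  [1,5] NP   <
    [1,4] PP   <
      [1,3] NP   <
        [1,2] "with" : N\S
        [2,3] "under" : NP\(N\S)
      [3,4] "often" : PP\NP
    [4,5] "which" : NP\PP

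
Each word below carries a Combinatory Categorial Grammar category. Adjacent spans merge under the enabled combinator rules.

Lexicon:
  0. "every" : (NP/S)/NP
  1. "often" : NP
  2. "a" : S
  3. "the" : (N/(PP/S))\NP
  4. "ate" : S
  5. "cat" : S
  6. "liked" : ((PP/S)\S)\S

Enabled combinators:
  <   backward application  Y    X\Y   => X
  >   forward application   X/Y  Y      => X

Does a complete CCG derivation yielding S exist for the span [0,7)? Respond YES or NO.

NO

(NP/S)/NP NP S (N/(PP/S))\NP S S ((PP/S)\S)\S
CKY chart[0,7] = {N}; S ∉ chart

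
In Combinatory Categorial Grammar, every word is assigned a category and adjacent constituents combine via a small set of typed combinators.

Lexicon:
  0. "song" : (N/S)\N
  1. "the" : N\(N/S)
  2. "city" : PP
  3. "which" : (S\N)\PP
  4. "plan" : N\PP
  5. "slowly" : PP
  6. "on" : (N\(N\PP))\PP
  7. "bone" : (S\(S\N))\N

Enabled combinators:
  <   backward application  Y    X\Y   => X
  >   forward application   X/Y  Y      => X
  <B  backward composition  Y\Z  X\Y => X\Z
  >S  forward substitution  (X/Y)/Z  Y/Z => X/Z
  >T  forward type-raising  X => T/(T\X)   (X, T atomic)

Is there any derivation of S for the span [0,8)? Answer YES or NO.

[0,8] S   <
  [0,4] S\N   <B
    [0,2] N\N   <B
      [0,1] "song" : (N/S)\N
      [1,2] "the" : N\(N/S)
    [2,4] S\N   <
      [2,3] "city" : PP
      [3,4] "which" : (S\N)\PP
  [4,8] S\(S\N)   <
    [4,7] N   <
      [4,5] "plan" : N\PP
      [5,7] N\(N\PP)   <
        [5,6] "slowly" : PP
        [6,7] "on" : (N\(N\PP))\PP
    [7,8] "bone" : (S\(S\N))\N

YES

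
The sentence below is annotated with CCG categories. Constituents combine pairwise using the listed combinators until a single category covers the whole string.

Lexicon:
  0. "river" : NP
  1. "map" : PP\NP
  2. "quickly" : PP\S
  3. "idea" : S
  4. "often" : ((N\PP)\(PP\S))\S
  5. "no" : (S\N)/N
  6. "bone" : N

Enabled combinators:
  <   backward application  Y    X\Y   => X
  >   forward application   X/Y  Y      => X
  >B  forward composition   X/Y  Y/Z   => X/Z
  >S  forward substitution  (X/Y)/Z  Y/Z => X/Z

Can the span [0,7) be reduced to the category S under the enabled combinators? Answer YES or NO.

YES

[0,7] S   <
  [0,5] N   <
    [0,2] PP   <
      [0,1] "river" : NP
      [1,2] "map" : PP\NP
    [2,5] N\PP   <
      [2,3] "quickly" : PP\S
      [3,5] (N\PP)\(PP\S)   <
        [3,4] "idea" : S
        [4,5] "often" : ((N\PP)\(PP\S))\S
  [5,7] S\N   >
    [5,6] "no" : (S\N)/N
    [6,7] "bone" : N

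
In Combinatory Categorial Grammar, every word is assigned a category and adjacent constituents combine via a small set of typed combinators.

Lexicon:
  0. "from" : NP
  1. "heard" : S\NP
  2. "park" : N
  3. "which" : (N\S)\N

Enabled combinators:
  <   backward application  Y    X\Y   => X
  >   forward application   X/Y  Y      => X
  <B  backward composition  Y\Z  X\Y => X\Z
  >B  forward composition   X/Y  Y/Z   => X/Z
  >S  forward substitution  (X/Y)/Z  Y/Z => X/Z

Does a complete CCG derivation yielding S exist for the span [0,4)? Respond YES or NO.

NP S\NP N (N\S)\N
CKY chart[0,4] = {N}; S ∉ chart

NO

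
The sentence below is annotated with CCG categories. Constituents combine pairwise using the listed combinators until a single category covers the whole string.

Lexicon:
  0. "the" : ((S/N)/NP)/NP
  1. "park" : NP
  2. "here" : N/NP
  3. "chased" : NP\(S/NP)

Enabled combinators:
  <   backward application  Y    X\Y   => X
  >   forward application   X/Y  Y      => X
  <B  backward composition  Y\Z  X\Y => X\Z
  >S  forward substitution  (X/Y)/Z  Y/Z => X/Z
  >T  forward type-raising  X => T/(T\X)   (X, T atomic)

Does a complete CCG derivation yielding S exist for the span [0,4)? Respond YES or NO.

NO

((S/N)/NP)/NP NP N/NP NP\(S/NP)
CKY chart[0,4] = {N/(N\NP), NP, NP/(NP\NP), PP/(PP\NP), S/(S\NP)}; S ∉ chart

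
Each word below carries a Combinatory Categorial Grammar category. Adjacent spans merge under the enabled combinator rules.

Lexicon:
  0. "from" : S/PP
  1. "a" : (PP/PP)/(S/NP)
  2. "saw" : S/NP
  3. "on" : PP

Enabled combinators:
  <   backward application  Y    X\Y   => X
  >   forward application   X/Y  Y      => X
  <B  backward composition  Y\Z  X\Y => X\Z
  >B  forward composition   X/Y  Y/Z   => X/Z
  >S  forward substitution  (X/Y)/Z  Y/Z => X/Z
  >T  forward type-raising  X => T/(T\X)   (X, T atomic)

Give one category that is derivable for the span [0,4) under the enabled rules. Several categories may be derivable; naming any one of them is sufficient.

[0,4] S   >
  [0,3] S/PP   >B
    [0,1] "from" : S/PP
    [1,3] PP/PP   >
      [1,2] "a" : (PP/PP)/(S/NP)
      [2,3] "saw" : S/NP
  [3,4] "on" : PP

S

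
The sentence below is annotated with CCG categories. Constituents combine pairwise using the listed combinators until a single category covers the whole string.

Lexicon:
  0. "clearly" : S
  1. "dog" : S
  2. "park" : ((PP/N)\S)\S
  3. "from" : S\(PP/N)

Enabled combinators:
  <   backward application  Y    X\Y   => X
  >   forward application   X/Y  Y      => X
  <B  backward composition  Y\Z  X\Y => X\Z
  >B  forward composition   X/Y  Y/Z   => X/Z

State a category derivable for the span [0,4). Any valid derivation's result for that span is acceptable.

[0,4] S   <
  [0,3] PP/N   <
    [0,1] "clearly" : S
    [1,3] (PP/N)\S   <
      [1,2] "dog" : S
      [2,3] "park" : ((PP/N)\S)\S
  [3,4] "from" : S\(PP/N)

S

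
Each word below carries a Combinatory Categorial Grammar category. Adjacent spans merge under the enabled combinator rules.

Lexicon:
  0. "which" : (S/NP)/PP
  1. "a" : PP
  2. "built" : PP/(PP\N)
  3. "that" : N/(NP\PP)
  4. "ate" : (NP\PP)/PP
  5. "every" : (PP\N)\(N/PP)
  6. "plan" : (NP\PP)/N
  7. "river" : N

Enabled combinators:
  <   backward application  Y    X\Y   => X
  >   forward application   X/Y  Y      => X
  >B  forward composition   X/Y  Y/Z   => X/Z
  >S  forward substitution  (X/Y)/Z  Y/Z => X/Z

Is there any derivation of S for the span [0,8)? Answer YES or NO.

YES

[0,8] S   >
  [0,2] S/NP   >
    [0,1] "which" : (S/NP)/PP
    [1,2] "a" : PP
  [2,8] NP   <
    [2,6] PP   >
      [2,3] "built" : PP/(PP\N)
      [3,6] PP\N   <
        [3,5] N/PP   >B
          [3,4] "that" : N/(NP\PP)
          [4,5] "ate" : (NP\PP)/PP
        [5,6] "every" : (PP\N)\(N/PP)
    [6,8] NP\PP   >
      [6,7] "plan" : (NP\PP)/N
      [7,8] "river" : N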